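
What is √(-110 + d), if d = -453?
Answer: I*√563 ≈ 23.728*I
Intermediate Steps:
√(-110 + d) = √(-110 - 453) = √(-563) = I*√563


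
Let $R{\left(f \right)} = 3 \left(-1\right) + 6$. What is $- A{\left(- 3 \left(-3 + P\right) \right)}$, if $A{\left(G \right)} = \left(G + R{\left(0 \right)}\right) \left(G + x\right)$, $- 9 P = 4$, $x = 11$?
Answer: $- \frac{2560}{9} \approx -284.44$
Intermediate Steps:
$R{\left(f \right)} = 3$ ($R{\left(f \right)} = -3 + 6 = 3$)
$P = - \frac{4}{9}$ ($P = \left(- \frac{1}{9}\right) 4 = - \frac{4}{9} \approx -0.44444$)
$A{\left(G \right)} = \left(3 + G\right) \left(11 + G\right)$ ($A{\left(G \right)} = \left(G + 3\right) \left(G + 11\right) = \left(3 + G\right) \left(11 + G\right)$)
$- A{\left(- 3 \left(-3 + P\right) \right)} = - (33 + \left(- 3 \left(-3 - \frac{4}{9}\right)\right)^{2} + 14 \left(- 3 \left(-3 - \frac{4}{9}\right)\right)) = - (33 + \left(\left(-3\right) \left(- \frac{31}{9}\right)\right)^{2} + 14 \left(\left(-3\right) \left(- \frac{31}{9}\right)\right)) = - (33 + \left(\frac{31}{3}\right)^{2} + 14 \cdot \frac{31}{3}) = - (33 + \frac{961}{9} + \frac{434}{3}) = \left(-1\right) \frac{2560}{9} = - \frac{2560}{9}$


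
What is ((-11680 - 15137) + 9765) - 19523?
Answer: -36575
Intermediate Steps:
((-11680 - 15137) + 9765) - 19523 = (-26817 + 9765) - 19523 = -17052 - 19523 = -36575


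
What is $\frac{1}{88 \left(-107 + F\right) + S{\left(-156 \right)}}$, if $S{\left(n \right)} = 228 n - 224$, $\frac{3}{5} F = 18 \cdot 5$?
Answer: $- \frac{1}{32008} \approx -3.1242 \cdot 10^{-5}$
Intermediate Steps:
$F = 150$ ($F = \frac{5 \cdot 18 \cdot 5}{3} = \frac{5}{3} \cdot 90 = 150$)
$S{\left(n \right)} = -224 + 228 n$
$\frac{1}{88 \left(-107 + F\right) + S{\left(-156 \right)}} = \frac{1}{88 \left(-107 + 150\right) + \left(-224 + 228 \left(-156\right)\right)} = \frac{1}{88 \cdot 43 - 35792} = \frac{1}{3784 - 35792} = \frac{1}{-32008} = - \frac{1}{32008}$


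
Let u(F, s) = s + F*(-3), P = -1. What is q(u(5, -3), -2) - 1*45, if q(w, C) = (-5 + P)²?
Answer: -9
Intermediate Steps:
u(F, s) = s - 3*F
q(w, C) = 36 (q(w, C) = (-5 - 1)² = (-6)² = 36)
q(u(5, -3), -2) - 1*45 = 36 - 1*45 = 36 - 45 = -9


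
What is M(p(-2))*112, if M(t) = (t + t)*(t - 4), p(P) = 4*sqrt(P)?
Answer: -7168 - 3584*I*sqrt(2) ≈ -7168.0 - 5068.5*I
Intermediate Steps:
M(t) = 2*t*(-4 + t) (M(t) = (2*t)*(-4 + t) = 2*t*(-4 + t))
M(p(-2))*112 = (2*(4*sqrt(-2))*(-4 + 4*sqrt(-2)))*112 = (2*(4*(I*sqrt(2)))*(-4 + 4*(I*sqrt(2))))*112 = (2*(4*I*sqrt(2))*(-4 + 4*I*sqrt(2)))*112 = (8*I*sqrt(2)*(-4 + 4*I*sqrt(2)))*112 = 896*I*sqrt(2)*(-4 + 4*I*sqrt(2))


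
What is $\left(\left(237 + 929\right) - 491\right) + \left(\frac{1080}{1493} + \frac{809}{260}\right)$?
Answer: $\frac{263510137}{388180} \approx 678.83$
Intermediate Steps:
$\left(\left(237 + 929\right) - 491\right) + \left(\frac{1080}{1493} + \frac{809}{260}\right) = \left(1166 - 491\right) + \left(1080 \cdot \frac{1}{1493} + 809 \cdot \frac{1}{260}\right) = 675 + \left(\frac{1080}{1493} + \frac{809}{260}\right) = 675 + \frac{1488637}{388180} = \frac{263510137}{388180}$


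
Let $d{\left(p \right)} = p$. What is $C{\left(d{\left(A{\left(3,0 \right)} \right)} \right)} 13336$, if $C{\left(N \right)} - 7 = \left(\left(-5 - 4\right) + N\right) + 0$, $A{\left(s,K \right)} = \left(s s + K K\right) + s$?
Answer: $133360$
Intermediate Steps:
$A{\left(s,K \right)} = s + K^{2} + s^{2}$ ($A{\left(s,K \right)} = \left(s^{2} + K^{2}\right) + s = \left(K^{2} + s^{2}\right) + s = s + K^{2} + s^{2}$)
$C{\left(N \right)} = -2 + N$ ($C{\left(N \right)} = 7 + \left(\left(\left(-5 - 4\right) + N\right) + 0\right) = 7 + \left(\left(-9 + N\right) + 0\right) = 7 + \left(-9 + N\right) = -2 + N$)
$C{\left(d{\left(A{\left(3,0 \right)} \right)} \right)} 13336 = \left(-2 + \left(3 + 0^{2} + 3^{2}\right)\right) 13336 = \left(-2 + \left(3 + 0 + 9\right)\right) 13336 = \left(-2 + 12\right) 13336 = 10 \cdot 13336 = 133360$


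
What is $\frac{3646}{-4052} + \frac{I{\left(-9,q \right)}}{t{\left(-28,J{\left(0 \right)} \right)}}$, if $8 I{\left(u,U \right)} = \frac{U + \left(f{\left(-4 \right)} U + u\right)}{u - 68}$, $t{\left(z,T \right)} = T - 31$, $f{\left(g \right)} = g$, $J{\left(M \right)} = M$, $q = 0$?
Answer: $- \frac{17415121}{19344248} \approx -0.90027$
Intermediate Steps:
$t{\left(z,T \right)} = -31 + T$
$I{\left(u,U \right)} = \frac{u - 3 U}{8 \left(-68 + u\right)}$ ($I{\left(u,U \right)} = \frac{\left(U - \left(- u + 4 U\right)\right) \frac{1}{u - 68}}{8} = \frac{\left(U - \left(- u + 4 U\right)\right) \frac{1}{-68 + u}}{8} = \frac{\left(u - 3 U\right) \frac{1}{-68 + u}}{8} = \frac{\frac{1}{-68 + u} \left(u - 3 U\right)}{8} = \frac{u - 3 U}{8 \left(-68 + u\right)}$)
$\frac{3646}{-4052} + \frac{I{\left(-9,q \right)}}{t{\left(-28,J{\left(0 \right)} \right)}} = \frac{3646}{-4052} + \frac{\frac{1}{8} \frac{1}{-68 - 9} \left(-9 - 0\right)}{-31 + 0} = 3646 \left(- \frac{1}{4052}\right) + \frac{\frac{1}{8} \frac{1}{-77} \left(-9 + 0\right)}{-31} = - \frac{1823}{2026} + \frac{1}{8} \left(- \frac{1}{77}\right) \left(-9\right) \left(- \frac{1}{31}\right) = - \frac{1823}{2026} + \frac{9}{616} \left(- \frac{1}{31}\right) = - \frac{1823}{2026} - \frac{9}{19096} = - \frac{17415121}{19344248}$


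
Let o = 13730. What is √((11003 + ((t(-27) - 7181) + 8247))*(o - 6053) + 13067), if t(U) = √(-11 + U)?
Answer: √(92666780 + 7677*I*√38) ≈ 9626.4 + 2.46*I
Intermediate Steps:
√((11003 + ((t(-27) - 7181) + 8247))*(o - 6053) + 13067) = √((11003 + ((√(-11 - 27) - 7181) + 8247))*(13730 - 6053) + 13067) = √((11003 + ((√(-38) - 7181) + 8247))*7677 + 13067) = √((11003 + ((I*√38 - 7181) + 8247))*7677 + 13067) = √((11003 + ((-7181 + I*√38) + 8247))*7677 + 13067) = √((11003 + (1066 + I*√38))*7677 + 13067) = √((12069 + I*√38)*7677 + 13067) = √((92653713 + 7677*I*√38) + 13067) = √(92666780 + 7677*I*√38)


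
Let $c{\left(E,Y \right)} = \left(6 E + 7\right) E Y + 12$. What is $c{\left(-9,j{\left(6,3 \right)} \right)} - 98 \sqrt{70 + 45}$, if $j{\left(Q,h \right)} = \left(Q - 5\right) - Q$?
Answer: $-2103 - 98 \sqrt{115} \approx -3153.9$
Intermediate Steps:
$j{\left(Q,h \right)} = -5$ ($j{\left(Q,h \right)} = \left(-5 + Q\right) - Q = -5$)
$c{\left(E,Y \right)} = 12 + E Y \left(7 + 6 E\right)$ ($c{\left(E,Y \right)} = \left(7 + 6 E\right) E Y + 12 = E \left(7 + 6 E\right) Y + 12 = E Y \left(7 + 6 E\right) + 12 = 12 + E Y \left(7 + 6 E\right)$)
$c{\left(-9,j{\left(6,3 \right)} \right)} - 98 \sqrt{70 + 45} = \left(12 + 6 \left(-5\right) \left(-9\right)^{2} + 7 \left(-9\right) \left(-5\right)\right) - 98 \sqrt{70 + 45} = \left(12 + 6 \left(-5\right) 81 + 315\right) - 98 \sqrt{115} = \left(12 - 2430 + 315\right) - 98 \sqrt{115} = -2103 - 98 \sqrt{115}$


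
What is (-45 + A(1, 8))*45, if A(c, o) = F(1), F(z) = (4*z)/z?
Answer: -1845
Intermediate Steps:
F(z) = 4
A(c, o) = 4
(-45 + A(1, 8))*45 = (-45 + 4)*45 = -41*45 = -1845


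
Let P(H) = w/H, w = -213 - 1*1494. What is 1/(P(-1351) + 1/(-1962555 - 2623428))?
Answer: 6195663033/7828271630 ≈ 0.79145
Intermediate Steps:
w = -1707 (w = -213 - 1494 = -1707)
P(H) = -1707/H
1/(P(-1351) + 1/(-1962555 - 2623428)) = 1/(-1707/(-1351) + 1/(-1962555 - 2623428)) = 1/(-1707*(-1/1351) + 1/(-4585983)) = 1/(1707/1351 - 1/4585983) = 1/(7828271630/6195663033) = 6195663033/7828271630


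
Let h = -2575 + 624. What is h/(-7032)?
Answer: 1951/7032 ≈ 0.27745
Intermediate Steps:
h = -1951
h/(-7032) = -1951/(-7032) = -1951*(-1/7032) = 1951/7032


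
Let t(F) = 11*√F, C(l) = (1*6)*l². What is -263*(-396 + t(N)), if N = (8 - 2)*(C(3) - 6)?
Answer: 104148 - 34716*√2 ≈ 55052.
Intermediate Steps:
C(l) = 6*l²
N = 288 (N = (8 - 2)*(6*3² - 6) = 6*(6*9 - 6) = 6*(54 - 6) = 6*48 = 288)
-263*(-396 + t(N)) = -263*(-396 + 11*√288) = -263*(-396 + 11*(12*√2)) = -263*(-396 + 132*√2) = -(-104148 + 34716*√2) = 104148 - 34716*√2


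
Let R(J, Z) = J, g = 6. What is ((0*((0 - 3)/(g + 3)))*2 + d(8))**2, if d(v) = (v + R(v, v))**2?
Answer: 65536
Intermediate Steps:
d(v) = 4*v**2 (d(v) = (v + v)**2 = (2*v)**2 = 4*v**2)
((0*((0 - 3)/(g + 3)))*2 + d(8))**2 = ((0*((0 - 3)/(6 + 3)))*2 + 4*8**2)**2 = ((0*(-3/9))*2 + 4*64)**2 = ((0*(-3*1/9))*2 + 256)**2 = ((0*(-1/3))*2 + 256)**2 = (0*2 + 256)**2 = (0 + 256)**2 = 256**2 = 65536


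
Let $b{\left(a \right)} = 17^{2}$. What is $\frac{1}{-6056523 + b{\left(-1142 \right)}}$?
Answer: $- \frac{1}{6056234} \approx -1.6512 \cdot 10^{-7}$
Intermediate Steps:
$b{\left(a \right)} = 289$
$\frac{1}{-6056523 + b{\left(-1142 \right)}} = \frac{1}{-6056523 + 289} = \frac{1}{-6056234} = - \frac{1}{6056234}$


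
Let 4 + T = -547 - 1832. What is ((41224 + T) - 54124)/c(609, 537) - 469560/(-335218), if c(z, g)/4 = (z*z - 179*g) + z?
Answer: 19695468361/14201226924 ≈ 1.3869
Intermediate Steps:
T = -2383 (T = -4 + (-547 - 1832) = -4 - 2379 = -2383)
c(z, g) = -716*g + 4*z + 4*z² (c(z, g) = 4*((z*z - 179*g) + z) = 4*((z² - 179*g) + z) = 4*(z + z² - 179*g) = -716*g + 4*z + 4*z²)
((41224 + T) - 54124)/c(609, 537) - 469560/(-335218) = ((41224 - 2383) - 54124)/(-716*537 + 4*609 + 4*609²) - 469560/(-335218) = (38841 - 54124)/(-384492 + 2436 + 4*370881) - 469560*(-1/335218) = -15283/(-384492 + 2436 + 1483524) + 18060/12893 = -15283/1101468 + 18060/12893 = 19695468361/14201226924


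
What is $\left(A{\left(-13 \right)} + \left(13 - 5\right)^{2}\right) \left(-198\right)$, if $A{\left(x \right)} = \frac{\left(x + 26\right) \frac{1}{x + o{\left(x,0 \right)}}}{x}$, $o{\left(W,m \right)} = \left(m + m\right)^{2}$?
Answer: $- \frac{164934}{13} \approx -12687.0$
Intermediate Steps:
$o{\left(W,m \right)} = 4 m^{2}$ ($o{\left(W,m \right)} = \left(2 m\right)^{2} = 4 m^{2}$)
$A{\left(x \right)} = \frac{26 + x}{x^{2}}$ ($A{\left(x \right)} = \frac{\left(x + 26\right) \frac{1}{x + 4 \cdot 0^{2}}}{x} = \frac{\left(26 + x\right) \frac{1}{x + 4 \cdot 0}}{x} = \frac{\left(26 + x\right) \frac{1}{x + 0}}{x} = \frac{\left(26 + x\right) \frac{1}{x}}{x} = \frac{\frac{1}{x} \left(26 + x\right)}{x} = \frac{26 + x}{x^{2}}$)
$\left(A{\left(-13 \right)} + \left(13 - 5\right)^{2}\right) \left(-198\right) = \left(\frac{26 - 13}{169} + \left(13 - 5\right)^{2}\right) \left(-198\right) = \left(\frac{1}{169} \cdot 13 + \left(13 - 5\right)^{2}\right) \left(-198\right) = \left(\frac{1}{13} + \left(13 - 5\right)^{2}\right) \left(-198\right) = \left(\frac{1}{13} + 8^{2}\right) \left(-198\right) = \left(\frac{1}{13} + 64\right) \left(-198\right) = \frac{833}{13} \left(-198\right) = - \frac{164934}{13}$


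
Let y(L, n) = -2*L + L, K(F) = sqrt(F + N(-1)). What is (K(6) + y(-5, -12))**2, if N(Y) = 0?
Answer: (5 + sqrt(6))**2 ≈ 55.495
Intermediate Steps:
K(F) = sqrt(F) (K(F) = sqrt(F + 0) = sqrt(F))
y(L, n) = -L
(K(6) + y(-5, -12))**2 = (sqrt(6) - 1*(-5))**2 = (sqrt(6) + 5)**2 = (5 + sqrt(6))**2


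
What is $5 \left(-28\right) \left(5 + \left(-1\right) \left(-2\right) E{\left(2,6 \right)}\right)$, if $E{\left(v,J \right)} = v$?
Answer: $-1260$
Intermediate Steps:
$5 \left(-28\right) \left(5 + \left(-1\right) \left(-2\right) E{\left(2,6 \right)}\right) = 5 \left(-28\right) \left(5 + \left(-1\right) \left(-2\right) 2\right) = - 140 \left(5 + 2 \cdot 2\right) = - 140 \left(5 + 4\right) = \left(-140\right) 9 = -1260$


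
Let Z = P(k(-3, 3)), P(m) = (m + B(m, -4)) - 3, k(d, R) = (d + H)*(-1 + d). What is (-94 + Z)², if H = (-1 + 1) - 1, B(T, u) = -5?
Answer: 7396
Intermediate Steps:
H = -1 (H = 0 - 1 = -1)
k(d, R) = (-1 + d)² (k(d, R) = (d - 1)*(-1 + d) = (-1 + d)*(-1 + d) = (-1 + d)²)
P(m) = -8 + m (P(m) = (m - 5) - 3 = (-5 + m) - 3 = -8 + m)
Z = 8 (Z = -8 + (1 + (-3)² - 2*(-3)) = -8 + (1 + 9 + 6) = -8 + 16 = 8)
(-94 + Z)² = (-94 + 8)² = (-86)² = 7396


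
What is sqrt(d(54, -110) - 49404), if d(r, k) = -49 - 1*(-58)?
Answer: I*sqrt(49395) ≈ 222.25*I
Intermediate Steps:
d(r, k) = 9 (d(r, k) = -49 + 58 = 9)
sqrt(d(54, -110) - 49404) = sqrt(9 - 49404) = sqrt(-49395) = I*sqrt(49395)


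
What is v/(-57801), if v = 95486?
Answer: -95486/57801 ≈ -1.6520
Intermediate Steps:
v/(-57801) = 95486/(-57801) = 95486*(-1/57801) = -95486/57801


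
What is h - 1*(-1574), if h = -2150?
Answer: -576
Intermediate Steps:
h - 1*(-1574) = -2150 - 1*(-1574) = -2150 + 1574 = -576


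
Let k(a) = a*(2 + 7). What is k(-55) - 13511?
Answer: -14006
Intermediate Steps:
k(a) = 9*a (k(a) = a*9 = 9*a)
k(-55) - 13511 = 9*(-55) - 13511 = -495 - 13511 = -14006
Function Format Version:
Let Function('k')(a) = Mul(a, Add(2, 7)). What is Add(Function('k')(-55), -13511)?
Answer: -14006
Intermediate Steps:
Function('k')(a) = Mul(9, a) (Function('k')(a) = Mul(a, 9) = Mul(9, a))
Add(Function('k')(-55), -13511) = Add(Mul(9, -55), -13511) = Add(-495, -13511) = -14006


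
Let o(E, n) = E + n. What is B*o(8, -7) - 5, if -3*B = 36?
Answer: -17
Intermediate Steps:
B = -12 (B = -⅓*36 = -12)
B*o(8, -7) - 5 = -12*(8 - 7) - 5 = -12*1 - 5 = -12 - 5 = -17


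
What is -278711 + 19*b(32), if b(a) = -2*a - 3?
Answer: -279984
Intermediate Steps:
b(a) = -3 - 2*a
-278711 + 19*b(32) = -278711 + 19*(-3 - 2*32) = -278711 + 19*(-3 - 64) = -278711 + 19*(-67) = -278711 - 1273 = -279984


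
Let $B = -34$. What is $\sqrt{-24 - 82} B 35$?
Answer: $- 1190 i \sqrt{106} \approx - 12252.0 i$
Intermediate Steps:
$\sqrt{-24 - 82} B 35 = \sqrt{-24 - 82} \left(-34\right) 35 = \sqrt{-106} \left(-34\right) 35 = i \sqrt{106} \left(-34\right) 35 = - 34 i \sqrt{106} \cdot 35 = - 1190 i \sqrt{106}$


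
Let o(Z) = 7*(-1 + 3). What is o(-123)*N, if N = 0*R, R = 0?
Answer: 0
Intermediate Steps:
N = 0 (N = 0*0 = 0)
o(Z) = 14 (o(Z) = 7*2 = 14)
o(-123)*N = 14*0 = 0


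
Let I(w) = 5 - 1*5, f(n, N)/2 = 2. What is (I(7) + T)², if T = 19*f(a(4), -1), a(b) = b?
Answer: 5776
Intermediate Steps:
f(n, N) = 4 (f(n, N) = 2*2 = 4)
I(w) = 0 (I(w) = 5 - 5 = 0)
T = 76 (T = 19*4 = 76)
(I(7) + T)² = (0 + 76)² = 76² = 5776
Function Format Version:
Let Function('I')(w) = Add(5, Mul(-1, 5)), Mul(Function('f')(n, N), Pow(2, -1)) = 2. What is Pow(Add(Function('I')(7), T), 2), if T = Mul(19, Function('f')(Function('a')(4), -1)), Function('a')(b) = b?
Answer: 5776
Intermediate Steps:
Function('f')(n, N) = 4 (Function('f')(n, N) = Mul(2, 2) = 4)
Function('I')(w) = 0 (Function('I')(w) = Add(5, -5) = 0)
T = 76 (T = Mul(19, 4) = 76)
Pow(Add(Function('I')(7), T), 2) = Pow(Add(0, 76), 2) = Pow(76, 2) = 5776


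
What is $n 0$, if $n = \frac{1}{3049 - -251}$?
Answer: $0$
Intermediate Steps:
$n = \frac{1}{3300}$ ($n = \frac{1}{3049 + 251} = \frac{1}{3300} \approx 0.00030303$)
$n 0 = \frac{1}{3300} \cdot 0 = 0$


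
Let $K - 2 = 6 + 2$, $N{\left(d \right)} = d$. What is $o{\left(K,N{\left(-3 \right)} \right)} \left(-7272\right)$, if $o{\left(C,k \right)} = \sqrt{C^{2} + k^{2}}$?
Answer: $- 7272 \sqrt{109} \approx -75922.0$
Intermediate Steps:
$K = 10$ ($K = 2 + \left(6 + 2\right) = 2 + 8 = 10$)
$o{\left(K,N{\left(-3 \right)} \right)} \left(-7272\right) = \sqrt{10^{2} + \left(-3\right)^{2}} \left(-7272\right) = \sqrt{100 + 9} \left(-7272\right) = \sqrt{109} \left(-7272\right) = - 7272 \sqrt{109}$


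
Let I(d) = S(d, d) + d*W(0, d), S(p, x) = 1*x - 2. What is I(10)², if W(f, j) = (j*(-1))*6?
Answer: 350464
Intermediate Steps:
S(p, x) = -2 + x (S(p, x) = x - 2 = -2 + x)
W(f, j) = -6*j (W(f, j) = -j*6 = -6*j)
I(d) = -2 + d - 6*d² (I(d) = (-2 + d) + d*(-6*d) = (-2 + d) - 6*d² = -2 + d - 6*d²)
I(10)² = (-2 + 10 - 6*10²)² = (-2 + 10 - 6*100)² = (-2 + 10 - 600)² = (-592)² = 350464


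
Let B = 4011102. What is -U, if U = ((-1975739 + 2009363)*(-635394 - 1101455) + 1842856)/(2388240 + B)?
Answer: 29198983960/3199671 ≈ 9125.6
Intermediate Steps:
U = -29198983960/3199671 (U = ((-1975739 + 2009363)*(-635394 - 1101455) + 1842856)/(2388240 + 4011102) = (33624*(-1736849) + 1842856)/6399342 = (-58399810776 + 1842856)*(1/6399342) = -58397967920*1/6399342 = -29198983960/3199671 ≈ -9125.6)
-U = -1*(-29198983960/3199671) = 29198983960/3199671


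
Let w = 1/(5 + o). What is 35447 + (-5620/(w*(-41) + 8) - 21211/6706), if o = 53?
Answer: 98355447173/2836638 ≈ 34673.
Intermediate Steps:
w = 1/58 (w = 1/(5 + 53) = 1/58 ≈ 0.017241)
35447 + (-5620/(w*(-41) + 8) - 21211/6706) = 35447 + (-5620/((1/58)*(-41) + 8) - 21211/6706) = 35447 + (-5620/(-41/58 + 8) - 21211*1/6706) = 35447 + (-5620/423/58 - 21211/6706) = 35447 + (-5620*58/423 - 21211/6706) = 35447 + (-325960/423 - 21211/6706) = 35447 - 2194860013/2836638 = 98355447173/2836638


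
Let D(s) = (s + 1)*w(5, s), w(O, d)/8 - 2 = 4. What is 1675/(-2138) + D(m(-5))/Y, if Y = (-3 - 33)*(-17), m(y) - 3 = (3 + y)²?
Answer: -17009/109038 ≈ -0.15599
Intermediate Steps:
m(y) = 3 + (3 + y)²
w(O, d) = 48 (w(O, d) = 16 + 8*4 = 16 + 32 = 48)
D(s) = 48 + 48*s (D(s) = (s + 1)*48 = (1 + s)*48 = 48 + 48*s)
Y = 612 (Y = -36*(-17) = 612)
1675/(-2138) + D(m(-5))/Y = 1675/(-2138) + (48 + 48*(3 + (3 - 5)²))/612 = 1675*(-1/2138) + (48 + 48*(3 + (-2)²))*(1/612) = -1675/2138 + (48 + 48*(3 + 4))*(1/612) = -1675/2138 + (48 + 48*7)*(1/612) = -1675/2138 + (48 + 336)*(1/612) = -1675/2138 + 384*(1/612) = -1675/2138 + 32/51 = -17009/109038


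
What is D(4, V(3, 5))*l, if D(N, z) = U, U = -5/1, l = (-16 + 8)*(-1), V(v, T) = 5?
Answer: -40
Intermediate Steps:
l = 8 (l = -8*(-1) = 8)
U = -5 (U = -5*1 = -5)
D(N, z) = -5
D(4, V(3, 5))*l = -5*8 = -40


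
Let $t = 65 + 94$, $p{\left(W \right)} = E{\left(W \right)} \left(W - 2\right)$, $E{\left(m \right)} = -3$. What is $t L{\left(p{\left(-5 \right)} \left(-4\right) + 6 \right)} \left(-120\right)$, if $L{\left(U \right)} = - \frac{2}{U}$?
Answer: $- \frac{6360}{13} \approx -489.23$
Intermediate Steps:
$p{\left(W \right)} = 6 - 3 W$ ($p{\left(W \right)} = - 3 \left(W - 2\right) = - 3 \left(-2 + W\right) = 6 - 3 W$)
$t = 159$
$t L{\left(p{\left(-5 \right)} \left(-4\right) + 6 \right)} \left(-120\right) = 159 \left(- \frac{2}{\left(6 - -15\right) \left(-4\right) + 6}\right) \left(-120\right) = 159 \left(- \frac{2}{\left(6 + 15\right) \left(-4\right) + 6}\right) \left(-120\right) = 159 \left(- \frac{2}{21 \left(-4\right) + 6}\right) \left(-120\right) = 159 \left(- \frac{2}{-84 + 6}\right) \left(-120\right) = 159 \left(- \frac{2}{-78}\right) \left(-120\right) = 159 \left(\left(-2\right) \left(- \frac{1}{78}\right)\right) \left(-120\right) = 159 \cdot \frac{1}{39} \left(-120\right) = \frac{53}{13} \left(-120\right) = - \frac{6360}{13}$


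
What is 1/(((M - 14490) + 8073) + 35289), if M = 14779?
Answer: 1/43651 ≈ 2.2909e-5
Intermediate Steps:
1/(((M - 14490) + 8073) + 35289) = 1/(((14779 - 14490) + 8073) + 35289) = 1/((289 + 8073) + 35289) = 1/(8362 + 35289) = 1/43651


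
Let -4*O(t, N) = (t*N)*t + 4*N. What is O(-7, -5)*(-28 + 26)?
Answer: -265/2 ≈ -132.50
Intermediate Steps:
O(t, N) = -N - N*t²/4 (O(t, N) = -((t*N)*t + 4*N)/4 = -((N*t)*t + 4*N)/4 = -(N*t² + 4*N)/4 = -(4*N + N*t²)/4 = -N - N*t²/4)
O(-7, -5)*(-28 + 26) = (-¼*(-5)*(4 + (-7)²))*(-28 + 26) = -¼*(-5)*(4 + 49)*(-2) = -¼*(-5)*53*(-2) = (265/4)*(-2) = -265/2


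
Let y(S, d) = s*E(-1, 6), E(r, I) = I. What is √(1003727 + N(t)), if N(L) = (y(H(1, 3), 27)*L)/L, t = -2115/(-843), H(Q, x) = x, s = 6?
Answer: √1003763 ≈ 1001.9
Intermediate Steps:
t = 705/281 (t = -2115*(-1/843) = 705/281 ≈ 2.5089)
y(S, d) = 36 (y(S, d) = 6*6 = 36)
N(L) = 36 (N(L) = (36*L)/L = 36)
√(1003727 + N(t)) = √(1003727 + 36) = √1003763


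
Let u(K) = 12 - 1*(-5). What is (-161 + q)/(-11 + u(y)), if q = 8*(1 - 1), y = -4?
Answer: -161/6 ≈ -26.833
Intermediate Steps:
u(K) = 17 (u(K) = 12 + 5 = 17)
q = 0 (q = 8*0 = 0)
(-161 + q)/(-11 + u(y)) = (-161 + 0)/(-11 + 17) = -161/6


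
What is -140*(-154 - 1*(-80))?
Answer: 10360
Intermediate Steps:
-140*(-154 - 1*(-80)) = -140*(-154 + 80) = -140*(-74) = 10360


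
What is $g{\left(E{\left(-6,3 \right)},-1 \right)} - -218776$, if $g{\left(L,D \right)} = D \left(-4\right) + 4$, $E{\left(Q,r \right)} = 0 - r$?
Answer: $218784$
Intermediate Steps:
$E{\left(Q,r \right)} = - r$
$g{\left(L,D \right)} = 4 - 4 D$ ($g{\left(L,D \right)} = - 4 D + 4 = 4 - 4 D$)
$g{\left(E{\left(-6,3 \right)},-1 \right)} - -218776 = \left(4 - -4\right) - -218776 = \left(4 + 4\right) + 218776 = 8 + 218776 = 218784$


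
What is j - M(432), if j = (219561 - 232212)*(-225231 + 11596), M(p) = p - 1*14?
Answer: 2702695967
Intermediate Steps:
M(p) = -14 + p (M(p) = p - 14 = -14 + p)
j = 2702696385 (j = -12651*(-213635) = 2702696385)
j - M(432) = 2702696385 - (-14 + 432) = 2702696385 - 1*418 = 2702696385 - 418 = 2702695967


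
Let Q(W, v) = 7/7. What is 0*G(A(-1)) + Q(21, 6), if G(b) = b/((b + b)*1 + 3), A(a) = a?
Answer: 1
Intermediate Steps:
G(b) = b/(3 + 2*b) (G(b) = b/((2*b)*1 + 3) = b/(2*b + 3) = b/(3 + 2*b))
Q(W, v) = 1 (Q(W, v) = 7*(⅐) = 1)
0*G(A(-1)) + Q(21, 6) = 0*(-1/(3 + 2*(-1))) + 1 = 0*(-1/(3 - 2)) + 1 = 0*(-1/1) + 1 = 0*(-1*1) + 1 = 0*(-1) + 1 = 0 + 1 = 1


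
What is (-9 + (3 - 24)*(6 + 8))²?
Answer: 91809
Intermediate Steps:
(-9 + (3 - 24)*(6 + 8))² = (-9 - 21*14)² = (-9 - 294)² = (-303)² = 91809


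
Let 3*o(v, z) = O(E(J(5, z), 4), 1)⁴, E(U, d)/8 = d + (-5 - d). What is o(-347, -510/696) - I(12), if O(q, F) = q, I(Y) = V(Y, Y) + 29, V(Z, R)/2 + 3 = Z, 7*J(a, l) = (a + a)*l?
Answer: 2559859/3 ≈ 8.5329e+5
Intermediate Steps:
J(a, l) = 2*a*l/7 (J(a, l) = ((a + a)*l)/7 = ((2*a)*l)/7 = (2*a*l)/7 = 2*a*l/7)
V(Z, R) = -6 + 2*Z
E(U, d) = -40 (E(U, d) = 8*(d + (-5 - d)) = 8*(-5) = -40)
I(Y) = 23 + 2*Y (I(Y) = (-6 + 2*Y) + 29 = 23 + 2*Y)
o(v, z) = 2560000/3 (o(v, z) = (⅓)*(-40)⁴ = (⅓)*2560000 = 2560000/3)
o(-347, -510/696) - I(12) = 2560000/3 - (23 + 2*12) = 2560000/3 - (23 + 24) = 2560000/3 - 1*47 = 2560000/3 - 47 = 2559859/3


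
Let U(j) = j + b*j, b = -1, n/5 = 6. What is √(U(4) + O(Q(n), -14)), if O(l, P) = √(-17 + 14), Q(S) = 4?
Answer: 3^(¼)*√I ≈ 0.9306 + 0.9306*I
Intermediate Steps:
n = 30 (n = 5*6 = 30)
O(l, P) = I*√3 (O(l, P) = √(-3) = I*√3)
U(j) = 0 (U(j) = j - j = 0)
√(U(4) + O(Q(n), -14)) = √(0 + I*√3) = √(I*√3) = 3^(¼)*√I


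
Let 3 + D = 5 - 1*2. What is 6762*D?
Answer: 0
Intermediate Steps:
D = 0 (D = -3 + (5 - 1*2) = -3 + (5 - 2) = -3 + 3 = 0)
6762*D = 6762*0 = 0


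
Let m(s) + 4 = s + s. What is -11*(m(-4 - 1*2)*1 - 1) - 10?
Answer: 177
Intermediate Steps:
m(s) = -4 + 2*s (m(s) = -4 + (s + s) = -4 + 2*s)
-11*(m(-4 - 1*2)*1 - 1) - 10 = -11*((-4 + 2*(-4 - 1*2))*1 - 1) - 10 = -11*((-4 + 2*(-4 - 2))*1 - 1) - 10 = -11*((-4 + 2*(-6))*1 - 1) - 10 = -11*((-4 - 12)*1 - 1) - 10 = -11*(-16*1 - 1) - 10 = -11*(-16 - 1) - 10 = -11*(-17) - 10 = 187 - 10 = 177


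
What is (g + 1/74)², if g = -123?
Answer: 82828201/5476 ≈ 15126.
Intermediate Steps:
(g + 1/74)² = (-123 + 1/74)² = (-9101/74)² = 82828201/5476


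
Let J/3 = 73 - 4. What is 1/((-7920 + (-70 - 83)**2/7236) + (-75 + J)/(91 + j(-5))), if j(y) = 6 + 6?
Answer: -27604/218499003 ≈ -0.00012633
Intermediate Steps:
J = 207 (J = 3*(73 - 4) = 3*69 = 207)
j(y) = 12
1/((-7920 + (-70 - 83)**2/7236) + (-75 + J)/(91 + j(-5))) = 1/((-7920 + (-70 - 83)**2/7236) + (-75 + 207)/(91 + 12)) = 1/((-7920 + (-153)**2*(1/7236)) + 132/103) = 1/((-7920 + 23409*(1/7236)) + (1/103)*132) = 1/((-7920 + 867/268) + 132/103) = 1/(-2121693/268 + 132/103) = 1/(-218499003/27604) = -27604/218499003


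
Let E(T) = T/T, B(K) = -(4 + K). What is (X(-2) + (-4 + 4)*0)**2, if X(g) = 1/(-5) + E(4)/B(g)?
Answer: 49/100 ≈ 0.49000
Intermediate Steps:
B(K) = -4 - K
E(T) = 1
X(g) = -1/5 + 1/(-4 - g) (X(g) = 1/(-5) + 1/(-4 - g) = 1*(-1/5) + 1/(-4 - g) = -1/5 + 1/(-4 - g))
(X(-2) + (-4 + 4)*0)**2 = ((-9 - 1*(-2))/(5*(4 - 2)) + (-4 + 4)*0)**2 = ((1/5)*(-9 + 2)/2 + 0*0)**2 = ((1/5)*(1/2)*(-7) + 0)**2 = (-7/10 + 0)**2 = (-7/10)**2 = 49/100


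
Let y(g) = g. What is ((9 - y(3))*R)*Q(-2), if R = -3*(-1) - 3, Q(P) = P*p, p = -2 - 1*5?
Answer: 0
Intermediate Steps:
p = -7 (p = -2 - 5 = -7)
Q(P) = -7*P (Q(P) = P*(-7) = -7*P)
R = 0 (R = 3 - 3 = 0)
((9 - y(3))*R)*Q(-2) = ((9 - 1*3)*0)*(-7*(-2)) = ((9 - 3)*0)*14 = (6*0)*14 = 0*14 = 0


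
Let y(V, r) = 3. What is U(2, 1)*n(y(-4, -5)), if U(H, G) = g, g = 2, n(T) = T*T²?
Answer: 54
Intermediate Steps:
n(T) = T³
U(H, G) = 2
U(2, 1)*n(y(-4, -5)) = 2*3³ = 2*27 = 54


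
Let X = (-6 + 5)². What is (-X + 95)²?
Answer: 8836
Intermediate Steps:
X = 1 (X = (-1)² = 1)
(-X + 95)² = (-1*1 + 95)² = (-1 + 95)² = 94² = 8836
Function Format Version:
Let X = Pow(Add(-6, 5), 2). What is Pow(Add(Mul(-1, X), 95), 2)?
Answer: 8836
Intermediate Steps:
X = 1 (X = Pow(-1, 2) = 1)
Pow(Add(Mul(-1, X), 95), 2) = Pow(Add(Mul(-1, 1), 95), 2) = Pow(Add(-1, 95), 2) = Pow(94, 2) = 8836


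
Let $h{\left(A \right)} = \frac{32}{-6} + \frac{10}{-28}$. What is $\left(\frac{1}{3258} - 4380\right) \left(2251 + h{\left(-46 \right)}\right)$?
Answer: $- \frac{192243926831}{19548} \approx -9.8344 \cdot 10^{6}$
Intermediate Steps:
$h{\left(A \right)} = - \frac{239}{42}$ ($h{\left(A \right)} = 32 \left(- \frac{1}{6}\right) + 10 \left(- \frac{1}{28}\right) = - \frac{16}{3} - \frac{5}{14} = - \frac{239}{42}$)
$\left(\frac{1}{3258} - 4380\right) \left(2251 + h{\left(-46 \right)}\right) = \left(\frac{1}{3258} - 4380\right) \left(2251 - \frac{239}{42}\right) = \left(\frac{1}{3258} - 4380\right) \frac{94303}{42} = \left(- \frac{14270039}{3258}\right) \frac{94303}{42} = - \frac{192243926831}{19548}$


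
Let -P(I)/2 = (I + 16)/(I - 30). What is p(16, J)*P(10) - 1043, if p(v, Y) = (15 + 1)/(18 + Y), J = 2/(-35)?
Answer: -163387/157 ≈ -1040.7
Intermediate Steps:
J = -2/35 (J = 2*(-1/35) = -2/35 ≈ -0.057143)
p(v, Y) = 16/(18 + Y)
P(I) = -2*(16 + I)/(-30 + I) (P(I) = -2*(I + 16)/(I - 30) = -2*(16 + I)/(-30 + I))
p(16, J)*P(10) - 1043 = (16/(18 - 2/35))*(2*(-16 - 1*10)/(-30 + 10)) - 1043 = (16/(628/35))*(2*(-16 - 10)/(-20)) - 1043 = (16*(35/628))*(2*(-1/20)*(-26)) - 1043 = (140/157)*(13/5) - 1043 = 364/157 - 1043 = -163387/157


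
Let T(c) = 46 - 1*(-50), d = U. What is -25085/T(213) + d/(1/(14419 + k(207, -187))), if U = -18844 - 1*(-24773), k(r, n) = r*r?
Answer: 32596004227/96 ≈ 3.3954e+8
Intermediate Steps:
k(r, n) = r**2
U = 5929 (U = -18844 + 24773 = 5929)
d = 5929
T(c) = 96 (T(c) = 46 + 50 = 96)
-25085/T(213) + d/(1/(14419 + k(207, -187))) = -25085/96 + 5929/(1/(14419 + 207**2)) = -25085*1/96 + 5929/(1/(14419 + 42849)) = -25085/96 + 5929/(1/57268) = -25085/96 + 5929*57268 = -25085/96 + 339541972 = 32596004227/96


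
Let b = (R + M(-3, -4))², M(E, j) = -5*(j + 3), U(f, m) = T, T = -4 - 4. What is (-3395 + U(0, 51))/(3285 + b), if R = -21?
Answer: -3403/3541 ≈ -0.96103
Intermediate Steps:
T = -8
U(f, m) = -8
M(E, j) = -15 - 5*j (M(E, j) = -5*(3 + j) = -15 - 5*j)
b = 256 (b = (-21 + (-15 - 5*(-4)))² = (-21 + (-15 + 20))² = (-21 + 5)² = (-16)² = 256)
(-3395 + U(0, 51))/(3285 + b) = (-3395 - 8)/(3285 + 256) = -3403/3541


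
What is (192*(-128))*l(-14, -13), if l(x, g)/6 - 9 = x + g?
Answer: 2654208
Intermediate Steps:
l(x, g) = 54 + 6*g + 6*x (l(x, g) = 54 + 6*(x + g) = 54 + 6*(g + x) = 54 + (6*g + 6*x) = 54 + 6*g + 6*x)
(192*(-128))*l(-14, -13) = (192*(-128))*(54 + 6*(-13) + 6*(-14)) = -24576*(54 - 78 - 84) = -24576*(-108) = 2654208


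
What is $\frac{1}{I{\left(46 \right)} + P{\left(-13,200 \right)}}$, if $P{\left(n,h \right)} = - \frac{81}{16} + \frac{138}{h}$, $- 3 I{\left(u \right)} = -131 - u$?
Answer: $\frac{400}{21851} \approx 0.018306$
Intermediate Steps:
$I{\left(u \right)} = \frac{131}{3} + \frac{u}{3}$ ($I{\left(u \right)} = - \frac{-131 - u}{3} = \frac{131}{3} + \frac{u}{3}$)
$P{\left(n,h \right)} = - \frac{81}{16} + \frac{138}{h}$ ($P{\left(n,h \right)} = \left(-81\right) \frac{1}{16} + \frac{138}{h} = - \frac{81}{16} + \frac{138}{h}$)
$\frac{1}{I{\left(46 \right)} + P{\left(-13,200 \right)}} = \frac{1}{\left(\frac{131}{3} + \frac{1}{3} \cdot 46\right) - \left(\frac{81}{16} - \frac{138}{200}\right)} = \frac{1}{\left(\frac{131}{3} + \frac{46}{3}\right) + \left(- \frac{81}{16} + 138 \cdot \frac{1}{200}\right)} = \frac{1}{59 + \left(- \frac{81}{16} + \frac{69}{100}\right)} = \frac{1}{59 - \frac{1749}{400}} = \frac{1}{\frac{21851}{400}} = \frac{400}{21851}$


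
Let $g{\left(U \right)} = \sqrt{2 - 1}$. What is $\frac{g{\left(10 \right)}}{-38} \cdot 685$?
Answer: $- \frac{685}{38} \approx -18.026$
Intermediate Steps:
$g{\left(U \right)} = 1$ ($g{\left(U \right)} = \sqrt{1} = 1$)
$\frac{g{\left(10 \right)}}{-38} \cdot 685 = 1 \frac{1}{-38} \cdot 685 = 1 \left(- \frac{1}{38}\right) 685 = \left(- \frac{1}{38}\right) 685 = - \frac{685}{38}$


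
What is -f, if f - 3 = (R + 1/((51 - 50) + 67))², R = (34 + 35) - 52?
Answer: -1352521/4624 ≈ -292.50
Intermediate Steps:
R = 17 (R = 69 - 52 = 17)
f = 1352521/4624 (f = 3 + (17 + 1/((51 - 50) + 67))² = 3 + (17 + 1/(1 + 67))² = 3 + (17 + 1/68)² = 3 + (1157/68)² = 3 + 1338649/4624 = 1352521/4624 ≈ 292.50)
-f = -1*1352521/4624 = -1352521/4624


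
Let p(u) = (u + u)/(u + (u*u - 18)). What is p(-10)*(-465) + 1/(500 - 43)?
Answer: 354181/2742 ≈ 129.17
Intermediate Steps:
p(u) = 2*u/(-18 + u + u²) (p(u) = (2*u)/(u + (u² - 18)) = (2*u)/(u + (-18 + u²)) = (2*u)/(-18 + u + u²) = 2*u/(-18 + u + u²))
p(-10)*(-465) + 1/(500 - 43) = (2*(-10)/(-18 - 10 + (-10)²))*(-465) + 1/(500 - 43) = (2*(-10)/(-18 - 10 + 100))*(-465) + 1/457 = (2*(-10)/72)*(-465) + 1/457 = (2*(-10)*(1/72))*(-465) + 1/457 = -5/18*(-465) + 1/457 = 775/6 + 1/457 = 354181/2742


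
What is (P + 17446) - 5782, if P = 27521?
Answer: 39185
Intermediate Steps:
(P + 17446) - 5782 = (27521 + 17446) - 5782 = 44967 - 5782 = 39185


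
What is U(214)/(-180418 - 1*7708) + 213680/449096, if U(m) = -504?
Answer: 2526569254/5280414631 ≈ 0.47848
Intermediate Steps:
U(214)/(-180418 - 1*7708) + 213680/449096 = -504/(-180418 - 1*7708) + 213680/449096 = -504/(-180418 - 7708) + 213680*(1/449096) = -504/(-188126) + 26710/56137 = -504*(-1/188126) + 26710/56137 = 252/94063 + 26710/56137 = 2526569254/5280414631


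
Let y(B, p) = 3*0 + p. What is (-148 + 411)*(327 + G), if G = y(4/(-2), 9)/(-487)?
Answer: 41880120/487 ≈ 85996.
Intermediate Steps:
y(B, p) = p (y(B, p) = 0 + p = p)
G = -9/487 (G = 9/(-487) = 9*(-1/487) = -9/487 ≈ -0.018480)
(-148 + 411)*(327 + G) = (-148 + 411)*(327 - 9/487) = 263*(159240/487) = 41880120/487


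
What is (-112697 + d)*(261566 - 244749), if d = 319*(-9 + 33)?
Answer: -1766474497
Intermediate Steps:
d = 7656 (d = 319*24 = 7656)
(-112697 + d)*(261566 - 244749) = (-112697 + 7656)*(261566 - 244749) = -105041*16817 = -1766474497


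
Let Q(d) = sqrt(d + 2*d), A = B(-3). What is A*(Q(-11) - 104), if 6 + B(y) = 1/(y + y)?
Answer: 1924/3 - 37*I*sqrt(33)/6 ≈ 641.33 - 35.425*I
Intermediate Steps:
B(y) = -6 + 1/(2*y) (B(y) = -6 + 1/(y + y) = -6 + 1/(2*y))
A = -37/6 (A = -6 + (1/2)/(-3) = -6 + (1/2)*(-1/3) = -6 - 1/6 = -37/6 ≈ -6.1667)
Q(d) = sqrt(3)*sqrt(d) (Q(d) = sqrt(3*d) = sqrt(3)*sqrt(d))
A*(Q(-11) - 104) = -37*(sqrt(3)*sqrt(-11) - 104)/6 = -37*(sqrt(3)*(I*sqrt(11)) - 104)/6 = -37*(I*sqrt(33) - 104)/6 = -37*(-104 + I*sqrt(33))/6 = 1924/3 - 37*I*sqrt(33)/6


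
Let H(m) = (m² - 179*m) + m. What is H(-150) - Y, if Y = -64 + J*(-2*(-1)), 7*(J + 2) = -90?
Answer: 345056/7 ≈ 49294.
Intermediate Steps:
J = -104/7 (J = -2 + (⅐)*(-90) = -2 - 90/7 = -104/7 ≈ -14.857)
H(m) = m² - 178*m
Y = -656/7 (Y = -64 - (-208)*(-1)/7 = -64 - 104/7*2 = -64 - 208/7 = -656/7 ≈ -93.714)
H(-150) - Y = -150*(-178 - 150) - 1*(-656/7) = -150*(-328) + 656/7 = 49200 + 656/7 = 345056/7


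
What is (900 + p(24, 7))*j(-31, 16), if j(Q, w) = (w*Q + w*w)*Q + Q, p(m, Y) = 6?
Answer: 6712554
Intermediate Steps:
j(Q, w) = Q + Q*(w² + Q*w) (j(Q, w) = (Q*w + w²)*Q + Q = (w² + Q*w)*Q + Q = Q*(w² + Q*w) + Q = Q + Q*(w² + Q*w))
(900 + p(24, 7))*j(-31, 16) = (900 + 6)*(-31*(1 + 16² - 31*16)) = 906*(-31*(1 + 256 - 496)) = 906*(-31*(-239)) = 906*7409 = 6712554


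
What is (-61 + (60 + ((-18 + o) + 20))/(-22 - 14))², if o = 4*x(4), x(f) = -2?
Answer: 15625/4 ≈ 3906.3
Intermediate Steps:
o = -8 (o = 4*(-2) = -8)
(-61 + (60 + ((-18 + o) + 20))/(-22 - 14))² = (-61 + (60 + ((-18 - 8) + 20))/(-22 - 14))² = (-61 + (60 + (-26 + 20))/(-36))² = (-61 + (60 - 6)*(-1/36))² = (-61 + 54*(-1/36))² = (-61 - 3/2)² = (-125/2)² = 15625/4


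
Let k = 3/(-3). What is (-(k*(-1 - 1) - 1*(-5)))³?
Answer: -343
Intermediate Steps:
k = -1 (k = 3*(-⅓) = -1)
(-(k*(-1 - 1) - 1*(-5)))³ = (-(-(-1 - 1) - 1*(-5)))³ = (-(-1*(-2) + 5))³ = (-(2 + 5))³ = (-1*7)³ = (-7)³ = -343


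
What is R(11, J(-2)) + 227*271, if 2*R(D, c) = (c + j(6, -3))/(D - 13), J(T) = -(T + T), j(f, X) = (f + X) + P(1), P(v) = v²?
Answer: 61515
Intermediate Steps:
j(f, X) = 1 + X + f (j(f, X) = (f + X) + 1² = (X + f) + 1 = 1 + X + f)
J(T) = -2*T
R(D, c) = (4 + c)/(2*(-13 + D)) (R(D, c) = ((c + (1 - 3 + 6))/(D - 13))/2 = ((c + 4)/(-13 + D))/2 = ((4 + c)/(-13 + D))/2 = (4 + c)/(2*(-13 + D)))
R(11, J(-2)) + 227*271 = (4 - 2*(-2))/(2*(-13 + 11)) + 227*271 = (½)*(4 + 4)/(-2) + 61517 = (½)*(-½)*8 + 61517 = -2 + 61517 = 61515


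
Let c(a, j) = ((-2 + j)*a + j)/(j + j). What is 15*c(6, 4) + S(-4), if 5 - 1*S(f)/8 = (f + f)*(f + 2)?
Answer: -58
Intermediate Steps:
S(f) = 40 - 16*f*(2 + f) (S(f) = 40 - 8*(f + f)*(f + 2) = 40 - 8*2*f*(2 + f) = 40 - 16*f*(2 + f))
c(a, j) = (j + a*(-2 + j))/(2*j) (c(a, j) = (a*(-2 + j) + j)/((2*j)) = (j + a*(-2 + j))*(1/(2*j)) = (j + a*(-2 + j))/(2*j))
15*c(6, 4) + S(-4) = 15*((-1*6 + (½)*4*(1 + 6))/4) + (40 - 32*(-4) - 16*(-4)²) = 15*((-6 + (½)*4*7)/4) + (40 + 128 - 16*16) = 15*((-6 + 14)/4) + (40 + 128 - 256) = 15*((¼)*8) - 88 = 15*2 - 88 = 30 - 88 = -58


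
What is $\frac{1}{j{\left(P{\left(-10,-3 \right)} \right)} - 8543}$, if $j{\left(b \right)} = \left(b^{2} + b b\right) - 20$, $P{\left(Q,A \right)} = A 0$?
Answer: $- \frac{1}{8563} \approx -0.00011678$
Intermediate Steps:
$P{\left(Q,A \right)} = 0$
$j{\left(b \right)} = -20 + 2 b^{2}$ ($j{\left(b \right)} = \left(b^{2} + b^{2}\right) - 20 = 2 b^{2} - 20 = -20 + 2 b^{2}$)
$\frac{1}{j{\left(P{\left(-10,-3 \right)} \right)} - 8543} = \frac{1}{\left(-20 + 2 \cdot 0^{2}\right) - 8543} = \frac{1}{\left(-20 + 2 \cdot 0\right) - 8543} = \frac{1}{\left(-20 + 0\right) - 8543} = \frac{1}{-20 - 8543} = \frac{1}{-8563} = - \frac{1}{8563}$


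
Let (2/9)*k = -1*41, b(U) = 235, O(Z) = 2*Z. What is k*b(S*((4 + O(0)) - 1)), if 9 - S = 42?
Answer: -86715/2 ≈ -43358.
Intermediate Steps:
S = -33 (S = 9 - 1*42 = 9 - 42 = -33)
k = -369/2 (k = 9*(-1*41)/2 = (9/2)*(-41) = -369/2 ≈ -184.50)
k*b(S*((4 + O(0)) - 1)) = -369/2*235 = -86715/2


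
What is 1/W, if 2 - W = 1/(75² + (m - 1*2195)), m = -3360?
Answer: 70/139 ≈ 0.50360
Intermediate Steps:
W = 139/70 (W = 2 - 1/(75² + (-3360 - 1*2195)) = 2 - 1/(5625 + (-3360 - 2195)) = 2 - 1/(5625 - 5555) = 2 - 1/70 = 139/70 ≈ 1.9857)
1/W = 1/(139/70) = 70/139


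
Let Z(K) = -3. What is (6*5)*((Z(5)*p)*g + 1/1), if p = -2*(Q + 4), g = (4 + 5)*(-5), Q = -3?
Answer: -8070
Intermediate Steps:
g = -45 (g = 9*(-5) = -45)
p = -2 (p = -2*(-3 + 4) = -2*1 = -2)
(6*5)*((Z(5)*p)*g + 1/1) = (6*5)*(-3*(-2)*(-45) + 1/1) = 30*(6*(-45) + 1) = 30*(-270 + 1) = 30*(-269) = -8070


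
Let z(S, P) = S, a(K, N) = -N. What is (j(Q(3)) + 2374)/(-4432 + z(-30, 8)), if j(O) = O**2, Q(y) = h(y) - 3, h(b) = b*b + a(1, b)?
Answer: -2383/4462 ≈ -0.53407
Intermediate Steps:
h(b) = b**2 - b (h(b) = b*b - b = b**2 - b)
Q(y) = -3 + y*(-1 + y) (Q(y) = y*(-1 + y) - 3 = -3 + y*(-1 + y))
(j(Q(3)) + 2374)/(-4432 + z(-30, 8)) = ((-3 + 3**2 - 1*3)**2 + 2374)/(-4432 - 30) = ((-3 + 9 - 3)**2 + 2374)/(-4462) = (3**2 + 2374)*(-1/4462) = (9 + 2374)*(-1/4462) = 2383*(-1/4462) = -2383/4462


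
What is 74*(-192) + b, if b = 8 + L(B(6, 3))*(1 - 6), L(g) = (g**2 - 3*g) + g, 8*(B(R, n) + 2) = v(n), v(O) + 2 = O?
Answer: -911125/64 ≈ -14236.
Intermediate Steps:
v(O) = -2 + O
B(R, n) = -9/4 + n/8 (B(R, n) = -2 + (-2 + n)/8 = -2 + (-1/4 + n/8) = -9/4 + n/8)
L(g) = g**2 - 2*g
b = -1813/64 (b = 8 + ((-9/4 + (1/8)*3)*(-2 + (-9/4 + (1/8)*3)))*(1 - 6) = 8 + ((-9/4 + 3/8)*(-2 + (-9/4 + 3/8)))*(-5) = 8 - 15*(-2 - 15/8)/8*(-5) = 8 - 15/8*(-31/8)*(-5) = 8 + (465/64)*(-5) = 8 - 2325/64 = -1813/64 ≈ -28.328)
74*(-192) + b = 74*(-192) - 1813/64 = -14208 - 1813/64 = -911125/64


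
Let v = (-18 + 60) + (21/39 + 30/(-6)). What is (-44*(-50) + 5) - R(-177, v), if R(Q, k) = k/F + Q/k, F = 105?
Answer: 1471697321/666120 ≈ 2209.4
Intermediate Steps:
v = 488/13 (v = 42 + (21*(1/39) + 30*(-1/6)) = 42 + (7/13 - 5) = 42 - 58/13 = 488/13 ≈ 37.538)
R(Q, k) = k/105 + Q/k
(-44*(-50) + 5) - R(-177, v) = (-44*(-50) + 5) - ((1/105)*(488/13) - 177/488/13) = (2200 + 5) - (488/1365 - 177*13/488) = 2205 - (488/1365 - 2301/488) = 2205 - 1*(-2902721/666120) = 2205 + 2902721/666120 = 1471697321/666120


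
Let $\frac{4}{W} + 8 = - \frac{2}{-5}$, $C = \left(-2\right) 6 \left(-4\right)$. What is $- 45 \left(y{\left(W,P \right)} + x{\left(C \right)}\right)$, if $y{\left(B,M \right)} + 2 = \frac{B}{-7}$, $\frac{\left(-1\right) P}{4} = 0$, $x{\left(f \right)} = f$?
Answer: $- \frac{275760}{133} \approx -2073.4$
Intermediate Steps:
$C = 48$ ($C = \left(-12\right) \left(-4\right) = 48$)
$W = - \frac{10}{19}$ ($W = \frac{4}{-8 - \frac{2}{-5}} = \frac{4}{-8 - - \frac{2}{5}} = \frac{4}{-8 + \frac{2}{5}} = \frac{4}{- \frac{38}{5}} = 4 \left(- \frac{5}{38}\right) = - \frac{10}{19} \approx -0.52632$)
$P = 0$ ($P = \left(-4\right) 0 = 0$)
$y{\left(B,M \right)} = -2 - \frac{B}{7}$ ($y{\left(B,M \right)} = -2 + \frac{B}{-7} = -2 + B \left(- \frac{1}{7}\right) = -2 - \frac{B}{7}$)
$- 45 \left(y{\left(W,P \right)} + x{\left(C \right)}\right) = - 45 \left(\left(-2 - - \frac{10}{133}\right) + 48\right) = - 45 \left(\left(-2 + \frac{10}{133}\right) + 48\right) = - 45 \left(- \frac{256}{133} + 48\right) = \left(-45\right) \frac{6128}{133} = - \frac{275760}{133}$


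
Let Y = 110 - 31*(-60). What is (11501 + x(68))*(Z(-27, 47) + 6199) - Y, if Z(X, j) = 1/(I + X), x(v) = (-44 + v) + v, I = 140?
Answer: 8120534774/113 ≈ 7.1863e+7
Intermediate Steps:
Y = 1970 (Y = 110 + 1860 = 1970)
x(v) = -44 + 2*v
Z(X, j) = 1/(140 + X)
(11501 + x(68))*(Z(-27, 47) + 6199) - Y = (11501 + (-44 + 2*68))*(1/(140 - 27) + 6199) - 1*1970 = (11501 + (-44 + 136))*(1/113 + 6199) - 1970 = (11501 + 92)*(1/113 + 6199) - 1970 = 11593*(700488/113) - 1970 = 8120757384/113 - 1970 = 8120534774/113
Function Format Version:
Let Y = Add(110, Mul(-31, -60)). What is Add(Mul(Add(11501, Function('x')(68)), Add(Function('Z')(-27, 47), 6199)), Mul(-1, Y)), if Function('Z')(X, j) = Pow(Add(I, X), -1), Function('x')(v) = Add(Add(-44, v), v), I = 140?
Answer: Rational(8120534774, 113) ≈ 7.1863e+7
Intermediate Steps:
Y = 1970 (Y = Add(110, 1860) = 1970)
Function('x')(v) = Add(-44, Mul(2, v))
Function('Z')(X, j) = Pow(Add(140, X), -1)
Add(Mul(Add(11501, Function('x')(68)), Add(Function('Z')(-27, 47), 6199)), Mul(-1, Y)) = Add(Mul(Add(11501, Add(-44, Mul(2, 68))), Add(Pow(Add(140, -27), -1), 6199)), Mul(-1, 1970)) = Add(Mul(Add(11501, Add(-44, 136)), Add(Pow(113, -1), 6199)), -1970) = Add(Mul(Add(11501, 92), Add(Rational(1, 113), 6199)), -1970) = Add(Mul(11593, Rational(700488, 113)), -1970) = Add(Rational(8120757384, 113), -1970) = Rational(8120534774, 113)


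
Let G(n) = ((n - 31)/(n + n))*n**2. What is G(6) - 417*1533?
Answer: -639336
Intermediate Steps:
G(n) = n*(-31 + n)/2 (G(n) = ((-31 + n)/((2*n)))*n**2 = ((-31 + n)*(1/(2*n)))*n**2 = ((-31 + n)/(2*n))*n**2 = n*(-31 + n)/2)
G(6) - 417*1533 = (1/2)*6*(-31 + 6) - 417*1533 = (1/2)*6*(-25) - 639261 = -75 - 639261 = -639336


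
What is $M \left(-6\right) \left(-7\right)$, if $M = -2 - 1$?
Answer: $-126$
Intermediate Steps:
$M = -3$ ($M = -2 - 1 = -3$)
$M \left(-6\right) \left(-7\right) = \left(-3\right) \left(-6\right) \left(-7\right) = 18 \left(-7\right) = -126$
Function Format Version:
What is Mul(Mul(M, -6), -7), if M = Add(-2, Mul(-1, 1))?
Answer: -126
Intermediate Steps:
M = -3 (M = Add(-2, -1) = -3)
Mul(Mul(M, -6), -7) = Mul(Mul(-3, -6), -7) = Mul(18, -7) = -126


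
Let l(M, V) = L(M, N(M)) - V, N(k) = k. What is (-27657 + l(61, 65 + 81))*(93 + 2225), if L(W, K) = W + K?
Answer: -64164558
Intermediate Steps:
L(W, K) = K + W
l(M, V) = -V + 2*M (l(M, V) = (M + M) - V = 2*M - V = -V + 2*M)
(-27657 + l(61, 65 + 81))*(93 + 2225) = (-27657 + (-(65 + 81) + 2*61))*(93 + 2225) = (-27657 + (-1*146 + 122))*2318 = (-27657 + (-146 + 122))*2318 = (-27657 - 24)*2318 = -27681*2318 = -64164558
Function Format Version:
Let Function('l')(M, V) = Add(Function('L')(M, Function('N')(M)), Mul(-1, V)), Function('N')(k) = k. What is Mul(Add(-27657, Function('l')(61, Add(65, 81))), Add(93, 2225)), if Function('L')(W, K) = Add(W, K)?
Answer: -64164558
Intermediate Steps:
Function('L')(W, K) = Add(K, W)
Function('l')(M, V) = Add(Mul(-1, V), Mul(2, M)) (Function('l')(M, V) = Add(Add(M, M), Mul(-1, V)) = Add(Mul(2, M), Mul(-1, V)) = Add(Mul(-1, V), Mul(2, M)))
Mul(Add(-27657, Function('l')(61, Add(65, 81))), Add(93, 2225)) = Mul(Add(-27657, Add(Mul(-1, Add(65, 81)), Mul(2, 61))), Add(93, 2225)) = Mul(Add(-27657, Add(Mul(-1, 146), 122)), 2318) = Mul(Add(-27657, Add(-146, 122)), 2318) = Mul(Add(-27657, -24), 2318) = Mul(-27681, 2318) = -64164558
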